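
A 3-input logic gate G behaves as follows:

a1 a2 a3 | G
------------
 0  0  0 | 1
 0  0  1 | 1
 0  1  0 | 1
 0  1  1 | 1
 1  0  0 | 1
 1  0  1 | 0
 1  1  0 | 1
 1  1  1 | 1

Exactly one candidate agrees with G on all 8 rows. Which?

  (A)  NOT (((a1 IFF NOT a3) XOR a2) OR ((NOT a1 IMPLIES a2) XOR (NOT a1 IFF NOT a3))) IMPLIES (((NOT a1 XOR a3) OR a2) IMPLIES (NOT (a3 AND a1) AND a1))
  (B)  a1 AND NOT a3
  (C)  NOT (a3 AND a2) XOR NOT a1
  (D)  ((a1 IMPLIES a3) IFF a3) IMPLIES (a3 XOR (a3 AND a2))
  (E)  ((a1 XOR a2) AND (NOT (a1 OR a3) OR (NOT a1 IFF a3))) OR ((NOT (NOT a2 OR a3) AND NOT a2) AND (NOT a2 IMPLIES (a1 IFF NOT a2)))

(B) fails at (0,0,0): the formula yields 0, G is 1.
(C) fails at (0,0,0): the formula yields 0, G is 1.
(D) fails at (0,1,1): the formula yields 0, G is 1.
(E) fails at (0,0,0): the formula yields 0, G is 1.
That leaves (A). Evaluating it on every row reproduces the table of G exactly.

A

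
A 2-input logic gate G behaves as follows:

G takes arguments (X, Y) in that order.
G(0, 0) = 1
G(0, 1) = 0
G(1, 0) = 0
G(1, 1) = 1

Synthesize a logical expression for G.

G(X, Y) = (NOT X AND NOT Y) OR (X AND Y)

Collect the rows where G=1 — (0,0), (1,1) — and write one minterm per row: ¬X·¬Y, X·Y. Their union (logical OR) reproduces the table exactly.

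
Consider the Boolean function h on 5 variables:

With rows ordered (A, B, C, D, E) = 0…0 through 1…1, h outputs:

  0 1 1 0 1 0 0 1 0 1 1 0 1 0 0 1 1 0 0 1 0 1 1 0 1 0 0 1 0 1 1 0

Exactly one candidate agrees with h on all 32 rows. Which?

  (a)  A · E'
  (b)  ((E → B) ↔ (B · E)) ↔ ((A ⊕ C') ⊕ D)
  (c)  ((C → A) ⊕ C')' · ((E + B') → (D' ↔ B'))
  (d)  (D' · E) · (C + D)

b

(a): at (0,0,0,0,1) it gives 0, but h = 1 — eliminated.
(c): at (0,0,0,0,0) it gives 1, but h = 0 — eliminated.
(d): at (0,0,0,0,1) it gives 0, but h = 1 — eliminated.
Only (b) survives; checking it on all 32 rows confirms it matches h.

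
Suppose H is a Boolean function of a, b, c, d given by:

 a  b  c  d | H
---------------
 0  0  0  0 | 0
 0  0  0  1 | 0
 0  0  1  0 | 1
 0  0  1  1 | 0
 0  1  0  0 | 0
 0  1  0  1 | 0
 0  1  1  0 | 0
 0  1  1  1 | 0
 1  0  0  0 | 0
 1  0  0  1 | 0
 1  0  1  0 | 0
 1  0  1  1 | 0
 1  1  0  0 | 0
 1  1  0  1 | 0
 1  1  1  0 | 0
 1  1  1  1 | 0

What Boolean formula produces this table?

H(a, b, c, d) = ((NOT a AND NOT b) AND c) AND NOT d

H is 1 on exactly one input, (0,0,1,0), whose minterm is ¬a·¬b·c·¬d. So H is just that conjunction.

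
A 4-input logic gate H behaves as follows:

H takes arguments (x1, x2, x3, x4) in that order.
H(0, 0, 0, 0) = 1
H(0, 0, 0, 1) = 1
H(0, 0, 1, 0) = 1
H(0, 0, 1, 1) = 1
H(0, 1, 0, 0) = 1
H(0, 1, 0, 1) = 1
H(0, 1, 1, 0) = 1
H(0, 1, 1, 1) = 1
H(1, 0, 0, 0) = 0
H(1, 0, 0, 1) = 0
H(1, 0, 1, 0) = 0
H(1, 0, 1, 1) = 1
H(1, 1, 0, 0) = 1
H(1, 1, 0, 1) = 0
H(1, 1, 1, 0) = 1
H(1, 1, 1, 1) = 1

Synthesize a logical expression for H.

There are just 4 zero rows: (1,0,0,0), (1,0,0,1), (1,0,1,0), (1,1,0,1). Their minterms are x1·¬x2·¬x3·¬x4, x1·¬x2·¬x3·x4, x1·¬x2·x3·¬x4, x1·x2·¬x3·x4; the OR of those covers precisely the 0-outputs, and negating it yields H.

H(x1, x2, x3, x4) = NOT ((((((x1 AND NOT x2) AND NOT x3) AND NOT x4) OR (((x1 AND NOT x2) AND NOT x3) AND x4)) OR (((x1 AND NOT x2) AND x3) AND NOT x4)) OR (((x1 AND x2) AND NOT x3) AND x4))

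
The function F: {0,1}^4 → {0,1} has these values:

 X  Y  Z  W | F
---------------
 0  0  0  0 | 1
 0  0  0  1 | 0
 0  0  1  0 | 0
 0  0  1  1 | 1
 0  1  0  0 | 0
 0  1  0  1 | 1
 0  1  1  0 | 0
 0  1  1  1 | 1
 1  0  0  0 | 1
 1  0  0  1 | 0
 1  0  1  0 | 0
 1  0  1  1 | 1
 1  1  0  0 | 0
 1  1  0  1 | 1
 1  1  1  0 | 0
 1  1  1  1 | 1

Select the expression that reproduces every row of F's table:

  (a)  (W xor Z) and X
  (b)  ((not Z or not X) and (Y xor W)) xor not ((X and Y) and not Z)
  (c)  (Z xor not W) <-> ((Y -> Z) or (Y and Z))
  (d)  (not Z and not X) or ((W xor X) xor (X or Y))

(a): at (0,0,0,0) it gives 0, but F = 1 — eliminated.
(b): at (0,0,1,0) it gives 1, but F = 0 — eliminated.
(d): at (0,0,0,1) it gives 1, but F = 0 — eliminated.
(c) is the remaining candidate, and it agrees with F on all 16 inputs.

c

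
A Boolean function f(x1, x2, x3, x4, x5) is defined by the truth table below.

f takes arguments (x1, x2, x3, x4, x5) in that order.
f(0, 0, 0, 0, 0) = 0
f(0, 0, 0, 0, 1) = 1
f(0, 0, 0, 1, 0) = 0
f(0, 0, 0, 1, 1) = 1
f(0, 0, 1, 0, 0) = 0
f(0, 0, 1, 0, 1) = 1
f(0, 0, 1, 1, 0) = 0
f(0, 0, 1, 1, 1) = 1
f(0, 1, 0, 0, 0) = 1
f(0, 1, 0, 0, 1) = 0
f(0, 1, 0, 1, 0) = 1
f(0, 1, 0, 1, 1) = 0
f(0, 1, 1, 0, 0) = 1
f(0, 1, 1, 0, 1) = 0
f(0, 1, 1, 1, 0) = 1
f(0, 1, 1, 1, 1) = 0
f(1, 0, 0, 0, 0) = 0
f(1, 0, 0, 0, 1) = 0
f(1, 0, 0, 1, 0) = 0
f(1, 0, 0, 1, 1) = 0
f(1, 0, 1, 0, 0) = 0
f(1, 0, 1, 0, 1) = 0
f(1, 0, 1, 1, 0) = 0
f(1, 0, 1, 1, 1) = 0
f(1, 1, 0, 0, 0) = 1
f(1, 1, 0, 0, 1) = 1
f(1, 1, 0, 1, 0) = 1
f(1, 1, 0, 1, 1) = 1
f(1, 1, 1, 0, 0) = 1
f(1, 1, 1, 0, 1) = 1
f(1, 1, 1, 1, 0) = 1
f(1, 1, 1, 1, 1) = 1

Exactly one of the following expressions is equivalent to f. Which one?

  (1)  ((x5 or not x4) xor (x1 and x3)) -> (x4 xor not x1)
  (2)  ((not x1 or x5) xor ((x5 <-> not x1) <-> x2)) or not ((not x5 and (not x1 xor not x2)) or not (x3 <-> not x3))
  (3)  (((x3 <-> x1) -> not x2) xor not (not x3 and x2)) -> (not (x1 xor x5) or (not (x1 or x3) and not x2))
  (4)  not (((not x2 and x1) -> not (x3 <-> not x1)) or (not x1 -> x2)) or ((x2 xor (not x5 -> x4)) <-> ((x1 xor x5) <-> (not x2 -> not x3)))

2

(1) fails at (0,0,0,0,0): the formula yields 1, f is 0.
(3) fails at (0,0,0,0,0): the formula yields 1, f is 0.
(4) fails at (0,0,0,0,0): the formula yields 1, f is 0.
Only (2) survives; checking it on all 32 rows confirms it matches f.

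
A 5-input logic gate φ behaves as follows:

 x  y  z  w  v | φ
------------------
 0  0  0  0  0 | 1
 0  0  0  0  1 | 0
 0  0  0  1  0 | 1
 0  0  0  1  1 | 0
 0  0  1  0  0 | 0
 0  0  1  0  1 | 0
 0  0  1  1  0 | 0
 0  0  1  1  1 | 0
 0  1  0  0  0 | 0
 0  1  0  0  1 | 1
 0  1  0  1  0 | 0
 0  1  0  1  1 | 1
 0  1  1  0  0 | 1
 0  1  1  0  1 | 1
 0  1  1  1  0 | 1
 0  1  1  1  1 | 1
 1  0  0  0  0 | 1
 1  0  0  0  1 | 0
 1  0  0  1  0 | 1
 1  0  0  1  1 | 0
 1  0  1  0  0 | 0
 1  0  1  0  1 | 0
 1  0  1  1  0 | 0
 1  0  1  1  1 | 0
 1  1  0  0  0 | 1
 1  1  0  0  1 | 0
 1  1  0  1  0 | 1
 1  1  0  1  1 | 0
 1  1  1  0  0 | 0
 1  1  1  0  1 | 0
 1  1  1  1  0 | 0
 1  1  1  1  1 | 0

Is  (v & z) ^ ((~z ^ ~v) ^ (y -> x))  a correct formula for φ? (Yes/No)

Evaluate (v & z) ^ ((~z ^ ~v) ^ (y -> x)) on each row and compare to φ:
  x=0, y=0, z=0, w=0, v=0: formula gives 1, φ = 1 ✓
  x=0, y=0, z=0, w=0, v=1: formula gives 0, φ = 0 ✓
  x=0, y=0, z=0, w=1, v=0: formula gives 1, φ = 1 ✓
  x=0, y=0, z=0, w=1, v=1: formula gives 0, φ = 0 ✓
  …and likewise for the remaining 28 rows.
No disagreement on any input; they are logically equivalent.

Yes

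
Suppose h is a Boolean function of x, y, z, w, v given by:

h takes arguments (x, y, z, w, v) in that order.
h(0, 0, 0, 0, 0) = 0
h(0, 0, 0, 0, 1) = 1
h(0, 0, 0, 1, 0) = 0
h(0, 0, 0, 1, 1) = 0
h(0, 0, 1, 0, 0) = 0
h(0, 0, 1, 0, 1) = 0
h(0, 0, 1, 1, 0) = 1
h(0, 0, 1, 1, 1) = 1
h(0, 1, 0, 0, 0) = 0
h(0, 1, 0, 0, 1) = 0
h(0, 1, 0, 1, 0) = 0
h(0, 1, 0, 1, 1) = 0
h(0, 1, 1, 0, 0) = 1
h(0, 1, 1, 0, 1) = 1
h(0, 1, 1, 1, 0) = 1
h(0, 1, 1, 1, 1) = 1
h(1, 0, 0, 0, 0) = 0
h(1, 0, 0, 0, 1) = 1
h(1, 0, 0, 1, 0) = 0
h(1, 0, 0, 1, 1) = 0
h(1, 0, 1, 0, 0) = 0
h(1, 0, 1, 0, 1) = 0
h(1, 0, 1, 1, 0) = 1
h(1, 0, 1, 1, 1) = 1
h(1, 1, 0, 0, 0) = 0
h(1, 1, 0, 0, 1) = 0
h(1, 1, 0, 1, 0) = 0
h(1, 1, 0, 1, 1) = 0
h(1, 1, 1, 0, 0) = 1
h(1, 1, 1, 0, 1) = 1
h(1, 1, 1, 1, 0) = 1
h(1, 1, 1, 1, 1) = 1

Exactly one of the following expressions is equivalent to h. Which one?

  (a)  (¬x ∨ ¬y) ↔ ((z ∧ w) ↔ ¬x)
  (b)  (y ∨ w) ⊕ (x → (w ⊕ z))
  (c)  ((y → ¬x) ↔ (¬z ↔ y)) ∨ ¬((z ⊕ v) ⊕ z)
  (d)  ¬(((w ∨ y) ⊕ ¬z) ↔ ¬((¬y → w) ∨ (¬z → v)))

(a) disagrees with h on (0,0,0,0,1) (formula → 0, table → 1); rule it out.
(b) disagrees with h on (0,0,0,0,0) (formula → 1, table → 0); rule it out.
(c) disagrees with h on (0,0,0,0,0) (formula → 1, table → 0); rule it out.
That leaves (d). Evaluating it on every row reproduces the table of h exactly.

d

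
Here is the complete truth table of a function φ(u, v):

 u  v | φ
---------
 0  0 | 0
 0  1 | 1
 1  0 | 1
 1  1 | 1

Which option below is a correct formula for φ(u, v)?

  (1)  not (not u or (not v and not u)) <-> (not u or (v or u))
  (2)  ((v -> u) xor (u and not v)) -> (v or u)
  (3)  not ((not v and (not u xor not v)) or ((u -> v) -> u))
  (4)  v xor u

2

(1): at (0,1) it gives 0, but φ = 1 — eliminated.
(3): at (0,0) it gives 1, but φ = 0 — eliminated.
(4): at (1,1) it gives 0, but φ = 1 — eliminated.
Only (2) survives; checking it on all 4 rows confirms it matches φ.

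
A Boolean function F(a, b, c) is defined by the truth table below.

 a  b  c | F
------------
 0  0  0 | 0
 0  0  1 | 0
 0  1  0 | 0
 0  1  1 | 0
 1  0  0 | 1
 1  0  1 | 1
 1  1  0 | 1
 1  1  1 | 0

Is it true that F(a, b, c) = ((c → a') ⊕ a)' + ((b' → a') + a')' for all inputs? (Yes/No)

Yes

Evaluate ((c → a') ⊕ a)' + ((b' → a') + a')' on each row and compare to F:
  a=0, b=0, c=0: formula gives 0, F = 0 ✓
  a=0, b=0, c=1: formula gives 0, F = 0 ✓
  a=0, b=1, c=0: formula gives 0, F = 0 ✓
  a=0, b=1, c=1: formula gives 0, F = 0 ✓
  a=1, b=0, c=0: formula gives 1, F = 1 ✓
  … (the remaining 3 rows also agree.)
All 8 rows match — the expression computes F exactly.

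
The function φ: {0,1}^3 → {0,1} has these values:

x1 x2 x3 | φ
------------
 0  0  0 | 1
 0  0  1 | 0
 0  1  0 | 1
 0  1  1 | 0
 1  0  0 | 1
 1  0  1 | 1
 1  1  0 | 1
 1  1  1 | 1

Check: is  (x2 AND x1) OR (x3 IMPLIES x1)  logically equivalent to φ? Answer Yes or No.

Yes

Check the formula against φ row by row:
  x1=0, x2=0, x3=0: formula gives 1, φ = 1 ✓
  x1=0, x2=0, x3=1: formula gives 0, φ = 0 ✓
  x1=0, x2=1, x3=0: formula gives 1, φ = 1 ✓
  x1=0, x2=1, x3=1: formula gives 0, φ = 0 ✓
  x1=1, x2=0, x3=0: formula gives 1, φ = 1 ✓
  …and likewise for the remaining 3 rows.
No disagreement on any input; they are logically equivalent.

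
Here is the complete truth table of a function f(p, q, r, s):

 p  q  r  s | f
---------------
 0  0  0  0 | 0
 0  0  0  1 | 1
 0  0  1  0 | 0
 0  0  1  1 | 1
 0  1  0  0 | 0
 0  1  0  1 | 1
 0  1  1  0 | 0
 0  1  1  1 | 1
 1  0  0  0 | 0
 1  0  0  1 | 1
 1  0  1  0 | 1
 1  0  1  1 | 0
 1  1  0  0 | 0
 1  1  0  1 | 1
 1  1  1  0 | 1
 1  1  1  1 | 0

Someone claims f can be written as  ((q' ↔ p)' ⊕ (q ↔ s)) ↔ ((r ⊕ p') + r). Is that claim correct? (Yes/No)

Evaluate ((q' ↔ p)' ⊕ (q ↔ s)) ↔ ((r ⊕ p') + r) on each row and compare to f:
  p=0, q=0, r=0, s=0: formula gives 0, f = 0 ✓
  p=0, q=0, r=0, s=1: formula gives 1, f = 1 ✓
  p=0, q=0, r=1, s=0: formula gives 0, f = 0 ✓
  p=0, q=0, r=1, s=1: formula gives 1, f = 1 ✓
  …and likewise for the remaining 12 rows.
All 16 rows match — the expression computes f exactly.

Yes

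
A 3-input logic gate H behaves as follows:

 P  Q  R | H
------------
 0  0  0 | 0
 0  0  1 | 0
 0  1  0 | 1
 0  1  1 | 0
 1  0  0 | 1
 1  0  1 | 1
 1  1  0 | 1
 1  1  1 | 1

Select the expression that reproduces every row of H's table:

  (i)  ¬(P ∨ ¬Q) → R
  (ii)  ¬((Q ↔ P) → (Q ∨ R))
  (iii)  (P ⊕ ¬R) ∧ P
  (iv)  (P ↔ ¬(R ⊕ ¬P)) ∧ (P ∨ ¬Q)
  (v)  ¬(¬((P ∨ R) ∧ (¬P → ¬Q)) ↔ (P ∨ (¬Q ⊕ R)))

v

(i) disagrees with H on (0,0,0) (formula → 1, table → 0); rule it out.
(ii) disagrees with H on (0,0,0) (formula → 1, table → 0); rule it out.
(iii) disagrees with H on (0,1,0) (formula → 0, table → 1); rule it out.
(iv) disagrees with H on (0,0,0) (formula → 1, table → 0); rule it out.
That leaves (v). Evaluating it on every row reproduces the table of H exactly.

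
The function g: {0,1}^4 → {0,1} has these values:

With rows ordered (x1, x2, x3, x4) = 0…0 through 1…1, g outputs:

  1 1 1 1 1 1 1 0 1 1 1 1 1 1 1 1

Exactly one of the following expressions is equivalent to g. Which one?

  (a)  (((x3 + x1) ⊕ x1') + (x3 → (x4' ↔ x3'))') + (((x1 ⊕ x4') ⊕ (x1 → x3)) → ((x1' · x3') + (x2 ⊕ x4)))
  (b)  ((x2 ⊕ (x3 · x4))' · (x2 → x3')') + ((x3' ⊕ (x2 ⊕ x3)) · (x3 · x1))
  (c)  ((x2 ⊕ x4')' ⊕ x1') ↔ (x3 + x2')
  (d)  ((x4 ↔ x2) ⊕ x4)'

a

(b) disagrees with g on (0,0,0,0) (formula → 0, table → 1); rule it out.
(c) disagrees with g on (0,0,0,1) (formula → 0, table → 1); rule it out.
(d) disagrees with g on (0,0,0,0) (formula → 0, table → 1); rule it out.
Only (a) survives; checking it on all 16 rows confirms it matches g.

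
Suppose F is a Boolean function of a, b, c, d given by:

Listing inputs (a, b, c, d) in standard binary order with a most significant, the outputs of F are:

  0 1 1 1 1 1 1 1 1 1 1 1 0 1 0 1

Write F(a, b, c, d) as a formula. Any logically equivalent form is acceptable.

F(a, b, c, d) = (((((a' · b') · c') · d') + (((a · b) · c') · d')) + (((a · b) · c) · d'))'

There are just 3 zero rows: (0,0,0,0), (1,1,0,0), (1,1,1,0). Their minterms are ¬a·¬b·¬c·¬d, a·b·¬c·¬d, a·b·c·¬d; the OR of those covers precisely the 0-outputs, and negating it yields F.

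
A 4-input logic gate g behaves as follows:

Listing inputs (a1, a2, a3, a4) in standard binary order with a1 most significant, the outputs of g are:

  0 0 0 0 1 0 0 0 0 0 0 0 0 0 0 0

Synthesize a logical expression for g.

Only row (0,1,0,0) gives 1. That row's minterm ¬a1·a2·¬a3·¬a4 is g directly.

g(a1, a2, a3, a4) = ((~a1 & a2) & ~a3) & ~a4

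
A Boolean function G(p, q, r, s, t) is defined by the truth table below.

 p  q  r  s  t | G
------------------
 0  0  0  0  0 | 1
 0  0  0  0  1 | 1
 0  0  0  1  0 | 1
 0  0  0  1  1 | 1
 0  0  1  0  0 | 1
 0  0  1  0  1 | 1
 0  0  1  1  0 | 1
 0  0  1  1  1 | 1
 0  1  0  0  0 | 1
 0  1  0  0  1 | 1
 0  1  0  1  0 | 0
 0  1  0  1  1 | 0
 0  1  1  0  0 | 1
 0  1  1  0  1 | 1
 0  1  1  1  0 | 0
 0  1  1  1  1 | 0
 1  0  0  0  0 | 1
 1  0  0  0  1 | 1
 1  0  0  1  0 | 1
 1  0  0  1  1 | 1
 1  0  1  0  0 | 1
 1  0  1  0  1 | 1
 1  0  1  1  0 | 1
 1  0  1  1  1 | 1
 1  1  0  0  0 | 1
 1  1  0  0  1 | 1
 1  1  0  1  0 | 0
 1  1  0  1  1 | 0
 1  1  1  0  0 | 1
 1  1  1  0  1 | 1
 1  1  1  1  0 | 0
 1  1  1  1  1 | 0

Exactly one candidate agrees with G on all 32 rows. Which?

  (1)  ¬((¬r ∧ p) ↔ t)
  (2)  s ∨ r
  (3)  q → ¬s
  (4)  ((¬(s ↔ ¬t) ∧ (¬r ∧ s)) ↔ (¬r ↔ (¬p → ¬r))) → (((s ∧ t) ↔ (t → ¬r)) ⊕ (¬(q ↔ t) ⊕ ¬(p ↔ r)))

(1) disagrees with G on (0,0,0,0,0) (formula → 0, table → 1); rule it out.
(2) disagrees with G on (0,0,0,0,0) (formula → 0, table → 1); rule it out.
(4) disagrees with G on (0,0,0,1,1) (formula → 0, table → 1); rule it out.
Only (3) survives; checking it on all 32 rows confirms it matches G.

3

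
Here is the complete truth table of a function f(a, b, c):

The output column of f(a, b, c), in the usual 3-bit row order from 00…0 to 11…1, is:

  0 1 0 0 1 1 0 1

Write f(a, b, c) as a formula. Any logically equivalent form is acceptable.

The 1-rows are (0,0,1), (1,0,0), (1,0,1), (1,1,1). Each contributes one minterm — ¬a·¬b·c; a·¬b·¬c; a·¬b·c; a·b·c — and their disjunction is a sum-of-products form of f.

f(a, b, c) = ((((~a & ~b) & c) | ((a & ~b) & ~c)) | ((a & ~b) & c)) | ((a & b) & c)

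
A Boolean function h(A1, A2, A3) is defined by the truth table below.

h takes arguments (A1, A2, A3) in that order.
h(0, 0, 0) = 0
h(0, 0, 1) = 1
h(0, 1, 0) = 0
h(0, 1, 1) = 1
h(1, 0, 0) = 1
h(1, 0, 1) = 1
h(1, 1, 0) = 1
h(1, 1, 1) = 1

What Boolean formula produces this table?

The 0-rows are (0,0,0), (0,1,0). Take each as a conjunction (¬A1·¬A2·¬A3, ¬A1·A2·¬A3), form their disjunction, and complement — that gives a formula that is 1 everywhere h is.

h(A1, A2, A3) = (((A1' · A2') · A3') + ((A1' · A2) · A3'))'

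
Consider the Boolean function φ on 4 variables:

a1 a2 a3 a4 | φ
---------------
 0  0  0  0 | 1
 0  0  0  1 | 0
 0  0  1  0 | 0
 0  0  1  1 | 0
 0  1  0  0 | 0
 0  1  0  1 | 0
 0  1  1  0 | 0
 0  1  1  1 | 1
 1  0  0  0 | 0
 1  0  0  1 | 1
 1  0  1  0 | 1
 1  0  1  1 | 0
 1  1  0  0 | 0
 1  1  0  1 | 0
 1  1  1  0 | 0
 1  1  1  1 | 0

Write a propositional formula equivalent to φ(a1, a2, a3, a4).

φ(a1, a2, a3, a4) = (((((NOT a1 AND NOT a2) AND NOT a3) AND NOT a4) OR (((NOT a1 AND a2) AND a3) AND a4)) OR (((a1 AND NOT a2) AND NOT a3) AND a4)) OR (((a1 AND NOT a2) AND a3) AND NOT a4)

The 1-rows are (0,0,0,0), (0,1,1,1), (1,0,0,1), (1,0,1,0). Each contributes one minterm — ¬a1·¬a2·¬a3·¬a4; ¬a1·a2·a3·a4; a1·¬a2·¬a3·a4; a1·¬a2·a3·¬a4 — and their disjunction is a sum-of-products form of φ.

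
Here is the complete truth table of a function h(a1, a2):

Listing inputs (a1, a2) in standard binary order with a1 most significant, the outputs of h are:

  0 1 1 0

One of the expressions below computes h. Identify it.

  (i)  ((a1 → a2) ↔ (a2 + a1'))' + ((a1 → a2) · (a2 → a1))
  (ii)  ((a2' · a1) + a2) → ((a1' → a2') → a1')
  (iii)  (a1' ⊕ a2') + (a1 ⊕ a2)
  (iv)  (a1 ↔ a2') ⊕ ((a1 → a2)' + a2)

iii

(i): at (0,0) it gives 1, but h = 0 — eliminated.
(ii): at (0,0) it gives 1, but h = 0 — eliminated.
(iv): at (0,1) it gives 0, but h = 1 — eliminated.
Only (iii) survives; checking it on all 4 rows confirms it matches h.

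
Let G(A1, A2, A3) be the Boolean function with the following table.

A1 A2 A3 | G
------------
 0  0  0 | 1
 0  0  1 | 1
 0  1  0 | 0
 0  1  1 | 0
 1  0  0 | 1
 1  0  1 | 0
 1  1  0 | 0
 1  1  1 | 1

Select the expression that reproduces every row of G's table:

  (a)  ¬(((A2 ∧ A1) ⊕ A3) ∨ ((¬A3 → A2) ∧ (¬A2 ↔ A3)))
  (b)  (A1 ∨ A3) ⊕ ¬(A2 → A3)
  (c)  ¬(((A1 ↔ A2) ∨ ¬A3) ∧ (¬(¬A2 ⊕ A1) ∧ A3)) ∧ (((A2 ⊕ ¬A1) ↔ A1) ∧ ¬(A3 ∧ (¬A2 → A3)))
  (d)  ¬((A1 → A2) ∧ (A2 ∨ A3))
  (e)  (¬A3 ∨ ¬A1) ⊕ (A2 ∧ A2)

(a) fails at (0,0,1): the formula yields 0, G is 1.
(b) fails at (0,0,0): the formula yields 0, G is 1.
(c) fails at (0,0,0): the formula yields 0, G is 1.
(d) fails at (0,0,1): the formula yields 0, G is 1.
That leaves (e). Evaluating it on every row reproduces the table of G exactly.

e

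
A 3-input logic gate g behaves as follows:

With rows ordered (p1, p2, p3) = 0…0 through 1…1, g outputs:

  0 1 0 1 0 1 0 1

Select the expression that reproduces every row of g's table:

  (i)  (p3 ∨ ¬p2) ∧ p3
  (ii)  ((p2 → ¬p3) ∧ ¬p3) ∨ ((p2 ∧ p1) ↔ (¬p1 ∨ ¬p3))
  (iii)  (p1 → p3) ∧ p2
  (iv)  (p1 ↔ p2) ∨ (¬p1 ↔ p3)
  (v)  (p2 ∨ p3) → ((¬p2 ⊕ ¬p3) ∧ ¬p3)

(ii) fails at (0,0,0): the formula yields 1, g is 0.
(iii) fails at (0,0,1): the formula yields 0, g is 1.
(iv) fails at (0,0,0): the formula yields 1, g is 0.
(v) fails at (0,0,0): the formula yields 1, g is 0.
(i) is the remaining candidate, and it agrees with g on all 8 inputs.

i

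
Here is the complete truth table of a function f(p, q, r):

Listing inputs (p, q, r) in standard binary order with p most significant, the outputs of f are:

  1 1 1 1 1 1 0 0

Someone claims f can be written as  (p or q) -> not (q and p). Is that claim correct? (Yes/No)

Yes

Evaluate (p or q) -> not (q and p) on each row and compare to f:
  p=0, q=0, r=0: formula gives 1, f = 1 ✓
  p=0, q=0, r=1: formula gives 1, f = 1 ✓
  p=0, q=1, r=0: formula gives 1, f = 1 ✓
  p=0, q=1, r=1: formula gives 1, f = 1 ✓
  p=1, q=0, r=0: formula gives 1, f = 1 ✓
  … (the remaining 3 rows also agree.)
Every row agrees, so the formula is equivalent.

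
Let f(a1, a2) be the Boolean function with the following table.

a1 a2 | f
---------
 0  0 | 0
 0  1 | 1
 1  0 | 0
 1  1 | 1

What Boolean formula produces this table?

The 1-rows are (0,1), (1,1). Each contributes one minterm — ¬a1·a2; a1·a2 — and their disjunction is a sum-of-products form of f.

f(a1, a2) = (a1' · a2) + (a1 · a2)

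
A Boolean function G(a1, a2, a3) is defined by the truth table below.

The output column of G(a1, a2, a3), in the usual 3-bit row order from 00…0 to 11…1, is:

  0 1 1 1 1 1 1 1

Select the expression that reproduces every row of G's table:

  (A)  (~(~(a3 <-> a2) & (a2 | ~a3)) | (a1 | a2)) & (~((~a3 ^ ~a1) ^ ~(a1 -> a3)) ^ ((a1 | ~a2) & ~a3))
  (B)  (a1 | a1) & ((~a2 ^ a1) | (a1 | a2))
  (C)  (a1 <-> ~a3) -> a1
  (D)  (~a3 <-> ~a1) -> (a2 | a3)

(A) fails at (0,0,1): the formula yields 0, G is 1.
(B) fails at (0,0,1): the formula yields 0, G is 1.
(C) fails at (0,0,0): the formula yields 1, G is 0.
(D) is the remaining candidate, and it agrees with G on all 8 inputs.

D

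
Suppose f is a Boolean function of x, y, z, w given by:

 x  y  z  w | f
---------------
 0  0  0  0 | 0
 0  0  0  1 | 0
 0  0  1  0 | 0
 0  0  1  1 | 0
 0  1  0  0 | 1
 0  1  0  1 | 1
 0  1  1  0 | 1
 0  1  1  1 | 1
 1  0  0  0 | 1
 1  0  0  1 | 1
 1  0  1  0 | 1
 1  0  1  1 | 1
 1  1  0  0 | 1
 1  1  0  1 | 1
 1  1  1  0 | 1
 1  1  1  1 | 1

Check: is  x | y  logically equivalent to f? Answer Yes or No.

Yes

Test each input against both f and the formula:
  x=0, y=0, z=0, w=0: formula gives 0, f = 0 ✓
  x=0, y=0, z=0, w=1: formula gives 0, f = 0 ✓
  x=0, y=0, z=1, w=0: formula gives 0, f = 0 ✓
  x=0, y=0, z=1, w=1: formula gives 0, f = 0 ✓
  …and likewise for the remaining 12 rows.
Every row agrees, so the formula is equivalent.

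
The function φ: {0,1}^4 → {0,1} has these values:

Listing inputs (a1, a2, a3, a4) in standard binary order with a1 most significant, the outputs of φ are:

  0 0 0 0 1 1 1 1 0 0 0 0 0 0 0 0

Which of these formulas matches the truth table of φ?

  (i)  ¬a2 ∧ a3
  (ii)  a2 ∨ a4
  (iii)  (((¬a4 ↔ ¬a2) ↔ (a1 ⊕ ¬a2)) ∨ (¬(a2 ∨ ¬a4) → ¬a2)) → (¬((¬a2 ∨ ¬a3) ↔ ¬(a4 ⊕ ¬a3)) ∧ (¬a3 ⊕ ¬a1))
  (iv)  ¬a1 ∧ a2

iv

(i) disagrees with φ on (0,0,1,0) (formula → 1, table → 0); rule it out.
(ii) disagrees with φ on (0,0,0,1) (formula → 1, table → 0); rule it out.
(iii) disagrees with φ on (0,0,1,1) (formula → 1, table → 0); rule it out.
Only (iv) survives; checking it on all 16 rows confirms it matches φ.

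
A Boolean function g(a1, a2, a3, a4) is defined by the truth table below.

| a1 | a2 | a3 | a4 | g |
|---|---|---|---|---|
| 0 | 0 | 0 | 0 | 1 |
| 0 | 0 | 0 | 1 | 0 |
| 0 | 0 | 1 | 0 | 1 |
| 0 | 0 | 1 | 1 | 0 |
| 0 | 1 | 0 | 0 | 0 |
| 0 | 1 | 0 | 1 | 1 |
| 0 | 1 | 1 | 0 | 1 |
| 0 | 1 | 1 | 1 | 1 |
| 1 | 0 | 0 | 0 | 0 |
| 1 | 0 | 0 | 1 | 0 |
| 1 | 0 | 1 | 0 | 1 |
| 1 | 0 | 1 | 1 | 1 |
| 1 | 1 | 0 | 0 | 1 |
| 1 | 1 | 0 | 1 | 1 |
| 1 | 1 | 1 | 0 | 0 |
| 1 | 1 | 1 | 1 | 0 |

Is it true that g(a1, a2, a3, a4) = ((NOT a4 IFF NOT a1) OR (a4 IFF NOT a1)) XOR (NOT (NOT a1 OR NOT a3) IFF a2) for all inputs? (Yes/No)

No

Evaluate ((NOT a4 IFF NOT a1) OR (a4 IFF NOT a1)) XOR (NOT (NOT a1 OR NOT a3) IFF a2) on each row and compare to g:
  a1=0, a2=0, a3=0, a4=0: formula gives 0, but g = 1 ✗
Since they disagree at (0,0,0,0), the expression is not a correct formula for g.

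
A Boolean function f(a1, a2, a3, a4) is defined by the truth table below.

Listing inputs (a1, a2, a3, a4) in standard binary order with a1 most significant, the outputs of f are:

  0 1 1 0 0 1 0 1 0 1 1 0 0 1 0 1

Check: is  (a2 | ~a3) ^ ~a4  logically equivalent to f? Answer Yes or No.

Test each input against both f and the formula:
  a1=0, a2=0, a3=0, a4=0: formula gives 0, f = 0 ✓
  a1=0, a2=0, a3=0, a4=1: formula gives 1, f = 1 ✓
  a1=0, a2=0, a3=1, a4=0: formula gives 1, f = 1 ✓
  a1=0, a2=0, a3=1, a4=1: formula gives 0, f = 0 ✓
  … (the remaining 12 rows also agree.)
Every row agrees, so the formula is equivalent.

Yes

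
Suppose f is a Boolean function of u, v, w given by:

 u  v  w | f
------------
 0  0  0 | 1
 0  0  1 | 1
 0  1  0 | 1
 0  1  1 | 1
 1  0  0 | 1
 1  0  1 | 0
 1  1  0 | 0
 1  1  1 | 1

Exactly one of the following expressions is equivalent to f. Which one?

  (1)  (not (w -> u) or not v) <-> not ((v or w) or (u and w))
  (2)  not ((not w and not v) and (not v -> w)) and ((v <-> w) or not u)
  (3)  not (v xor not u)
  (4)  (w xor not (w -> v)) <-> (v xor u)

2

(1): at (0,0,1) it gives 0, but f = 1 — eliminated.
(3): at (0,0,0) it gives 0, but f = 1 — eliminated.
(4): at (0,1,0) it gives 0, but f = 1 — eliminated.
Only (2) survives; checking it on all 8 rows confirms it matches f.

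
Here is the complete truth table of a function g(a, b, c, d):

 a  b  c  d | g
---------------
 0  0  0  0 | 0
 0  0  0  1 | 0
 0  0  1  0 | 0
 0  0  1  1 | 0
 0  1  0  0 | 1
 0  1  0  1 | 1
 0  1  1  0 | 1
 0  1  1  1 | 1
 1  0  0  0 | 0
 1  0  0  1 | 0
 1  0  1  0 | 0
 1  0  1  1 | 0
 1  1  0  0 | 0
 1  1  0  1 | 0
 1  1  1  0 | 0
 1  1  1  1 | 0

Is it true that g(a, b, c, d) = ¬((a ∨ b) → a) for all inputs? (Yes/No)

Yes

Check the formula against g row by row:
  a=0, b=0, c=0, d=0: formula gives 0, g = 0 ✓
  a=0, b=0, c=0, d=1: formula gives 0, g = 0 ✓
  a=0, b=0, c=1, d=0: formula gives 0, g = 0 ✓
  a=0, b=0, c=1, d=1: formula gives 0, g = 0 ✓
  …and likewise for the remaining 12 rows.
Every row agrees, so the formula is equivalent.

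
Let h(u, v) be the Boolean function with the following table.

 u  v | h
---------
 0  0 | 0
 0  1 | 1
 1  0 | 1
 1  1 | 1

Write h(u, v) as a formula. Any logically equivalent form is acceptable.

The output is 1 whenever at least one input is 1 — the OR of all inputs.

h(u, v) = u + v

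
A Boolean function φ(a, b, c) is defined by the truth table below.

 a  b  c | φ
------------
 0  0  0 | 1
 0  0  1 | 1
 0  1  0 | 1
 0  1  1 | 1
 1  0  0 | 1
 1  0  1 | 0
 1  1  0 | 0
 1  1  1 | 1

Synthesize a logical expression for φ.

The 0-rows are (1,0,1), (1,1,0). Take each as a conjunction (a·¬b·c, a·b·¬c), form their disjunction, and complement — that gives a formula that is 1 everywhere φ is.

φ(a, b, c) = ~(((a & ~b) & c) | ((a & b) & ~c))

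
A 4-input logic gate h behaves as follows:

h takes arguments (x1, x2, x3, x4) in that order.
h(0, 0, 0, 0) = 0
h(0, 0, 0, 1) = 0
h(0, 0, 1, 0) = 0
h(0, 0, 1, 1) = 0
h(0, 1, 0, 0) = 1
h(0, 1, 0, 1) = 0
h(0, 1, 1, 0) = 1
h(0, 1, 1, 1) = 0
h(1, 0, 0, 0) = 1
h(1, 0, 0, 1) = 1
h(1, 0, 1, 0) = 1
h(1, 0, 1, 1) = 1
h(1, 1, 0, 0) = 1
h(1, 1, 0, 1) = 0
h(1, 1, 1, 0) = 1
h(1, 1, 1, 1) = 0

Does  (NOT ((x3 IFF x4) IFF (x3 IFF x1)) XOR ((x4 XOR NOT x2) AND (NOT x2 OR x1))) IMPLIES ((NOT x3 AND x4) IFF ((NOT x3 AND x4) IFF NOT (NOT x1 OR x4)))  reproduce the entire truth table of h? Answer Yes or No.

Test each input against both h and the formula:
  x1=0, x2=0, x3=0, x4=0: formula gives 0, h = 0 ✓
  x1=0, x2=0, x3=0, x4=1: formula gives 0, h = 0 ✓
  x1=0, x2=0, x3=1, x4=0: formula gives 0, h = 0 ✓
  x1=0, x2=0, x3=1, x4=1: formula gives 0, h = 0 ✓
  …and likewise for the remaining 12 rows.
No disagreement on any input; they are logically equivalent.

Yes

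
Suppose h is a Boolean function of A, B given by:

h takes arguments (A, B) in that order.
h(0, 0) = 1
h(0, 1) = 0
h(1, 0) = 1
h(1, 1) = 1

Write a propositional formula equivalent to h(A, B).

This is B → A (false only at 0,1).

h(A, B) = B → A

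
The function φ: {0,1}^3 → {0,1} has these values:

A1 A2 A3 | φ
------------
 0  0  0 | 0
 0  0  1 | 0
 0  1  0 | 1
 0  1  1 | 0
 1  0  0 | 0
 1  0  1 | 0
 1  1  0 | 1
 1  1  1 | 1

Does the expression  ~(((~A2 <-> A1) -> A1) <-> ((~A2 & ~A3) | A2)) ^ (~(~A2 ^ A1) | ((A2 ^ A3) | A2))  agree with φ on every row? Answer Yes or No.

Test each input against both φ and the formula:
  A1=0, A2=0, A3=0: formula gives 0, φ = 0 ✓
  A1=0, A2=0, A3=1: formula gives 0, φ = 0 ✓
  A1=0, A2=1, A3=0: formula gives 0, but φ = 1 ✗
Since they disagree at (0,1,0), the expression is not a correct formula for φ.

No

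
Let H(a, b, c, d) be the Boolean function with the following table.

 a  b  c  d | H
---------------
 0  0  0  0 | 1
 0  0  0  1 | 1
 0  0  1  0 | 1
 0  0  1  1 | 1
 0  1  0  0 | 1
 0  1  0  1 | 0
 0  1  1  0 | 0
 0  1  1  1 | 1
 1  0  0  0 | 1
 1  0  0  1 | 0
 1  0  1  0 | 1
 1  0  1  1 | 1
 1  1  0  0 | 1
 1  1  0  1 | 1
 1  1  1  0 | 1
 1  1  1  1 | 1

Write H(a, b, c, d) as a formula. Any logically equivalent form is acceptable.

H(a, b, c, d) = NOT (((((NOT a AND b) AND NOT c) AND d) OR (((NOT a AND b) AND c) AND NOT d)) OR (((a AND NOT b) AND NOT c) AND d))

H is 0 on only 3 rows — (0,1,0,1), (0,1,1,0), (1,0,0,1). Writing each as a minterm (¬a·b·¬c·d, ¬a·b·c·¬d, a·¬b·¬c·d) and OR-ing them characterizes exactly where H=0, so H is the negation of that disjunction.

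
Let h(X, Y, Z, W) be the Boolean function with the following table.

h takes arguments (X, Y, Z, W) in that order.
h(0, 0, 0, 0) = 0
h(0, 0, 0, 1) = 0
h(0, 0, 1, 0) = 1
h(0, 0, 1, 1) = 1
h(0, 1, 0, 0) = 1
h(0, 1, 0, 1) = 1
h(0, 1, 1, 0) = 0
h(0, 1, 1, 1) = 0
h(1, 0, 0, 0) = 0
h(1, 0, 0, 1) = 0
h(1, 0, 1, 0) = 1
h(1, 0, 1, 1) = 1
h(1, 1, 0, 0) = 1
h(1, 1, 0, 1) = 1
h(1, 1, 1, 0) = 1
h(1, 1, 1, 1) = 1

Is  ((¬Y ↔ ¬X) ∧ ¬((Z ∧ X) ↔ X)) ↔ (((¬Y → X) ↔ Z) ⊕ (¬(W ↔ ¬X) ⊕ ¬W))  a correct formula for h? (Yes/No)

Yes

Test each input against both h and the formula:
  X=0, Y=0, Z=0, W=0: formula gives 0, h = 0 ✓
  X=0, Y=0, Z=0, W=1: formula gives 0, h = 0 ✓
  X=0, Y=0, Z=1, W=0: formula gives 1, h = 1 ✓
  X=0, Y=0, Z=1, W=1: formula gives 1, h = 1 ✓
  …and likewise for the remaining 12 rows.
No disagreement on any input; they are logically equivalent.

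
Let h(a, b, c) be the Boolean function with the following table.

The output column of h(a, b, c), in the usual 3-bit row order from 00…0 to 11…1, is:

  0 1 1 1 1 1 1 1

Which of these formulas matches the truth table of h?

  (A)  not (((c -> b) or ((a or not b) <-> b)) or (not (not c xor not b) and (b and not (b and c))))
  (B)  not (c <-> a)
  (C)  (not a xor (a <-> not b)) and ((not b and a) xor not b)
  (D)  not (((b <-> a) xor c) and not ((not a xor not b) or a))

D

(A) disagrees with h on (0,1,0) (formula → 0, table → 1); rule it out.
(B) disagrees with h on (0,1,0) (formula → 0, table → 1); rule it out.
(C) disagrees with h on (0,0,0) (formula → 1, table → 0); rule it out.
Only (D) survives; checking it on all 8 rows confirms it matches h.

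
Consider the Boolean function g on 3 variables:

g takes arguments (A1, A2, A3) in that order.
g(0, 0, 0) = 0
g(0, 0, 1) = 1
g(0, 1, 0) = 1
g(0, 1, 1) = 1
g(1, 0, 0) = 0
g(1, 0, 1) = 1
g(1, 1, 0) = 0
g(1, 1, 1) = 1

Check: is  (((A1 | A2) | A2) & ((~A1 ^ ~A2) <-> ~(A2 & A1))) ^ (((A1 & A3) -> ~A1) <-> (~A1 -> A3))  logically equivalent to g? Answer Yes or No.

Evaluate (((A1 | A2) | A2) & ((~A1 ^ ~A2) <-> ~(A2 & A1))) ^ (((A1 & A3) -> ~A1) <-> (~A1 -> A3)) on each row and compare to g:
  A1=0, A2=0, A3=0: formula gives 0, g = 0 ✓
  A1=0, A2=0, A3=1: formula gives 1, g = 1 ✓
  A1=0, A2=1, A3=0: formula gives 1, g = 1 ✓
  A1=0, A2=1, A3=1: formula gives 0, but g = 1 ✗
A single disagreement suffices: at (0,1,1) they differ, so the formula does not compute g.

No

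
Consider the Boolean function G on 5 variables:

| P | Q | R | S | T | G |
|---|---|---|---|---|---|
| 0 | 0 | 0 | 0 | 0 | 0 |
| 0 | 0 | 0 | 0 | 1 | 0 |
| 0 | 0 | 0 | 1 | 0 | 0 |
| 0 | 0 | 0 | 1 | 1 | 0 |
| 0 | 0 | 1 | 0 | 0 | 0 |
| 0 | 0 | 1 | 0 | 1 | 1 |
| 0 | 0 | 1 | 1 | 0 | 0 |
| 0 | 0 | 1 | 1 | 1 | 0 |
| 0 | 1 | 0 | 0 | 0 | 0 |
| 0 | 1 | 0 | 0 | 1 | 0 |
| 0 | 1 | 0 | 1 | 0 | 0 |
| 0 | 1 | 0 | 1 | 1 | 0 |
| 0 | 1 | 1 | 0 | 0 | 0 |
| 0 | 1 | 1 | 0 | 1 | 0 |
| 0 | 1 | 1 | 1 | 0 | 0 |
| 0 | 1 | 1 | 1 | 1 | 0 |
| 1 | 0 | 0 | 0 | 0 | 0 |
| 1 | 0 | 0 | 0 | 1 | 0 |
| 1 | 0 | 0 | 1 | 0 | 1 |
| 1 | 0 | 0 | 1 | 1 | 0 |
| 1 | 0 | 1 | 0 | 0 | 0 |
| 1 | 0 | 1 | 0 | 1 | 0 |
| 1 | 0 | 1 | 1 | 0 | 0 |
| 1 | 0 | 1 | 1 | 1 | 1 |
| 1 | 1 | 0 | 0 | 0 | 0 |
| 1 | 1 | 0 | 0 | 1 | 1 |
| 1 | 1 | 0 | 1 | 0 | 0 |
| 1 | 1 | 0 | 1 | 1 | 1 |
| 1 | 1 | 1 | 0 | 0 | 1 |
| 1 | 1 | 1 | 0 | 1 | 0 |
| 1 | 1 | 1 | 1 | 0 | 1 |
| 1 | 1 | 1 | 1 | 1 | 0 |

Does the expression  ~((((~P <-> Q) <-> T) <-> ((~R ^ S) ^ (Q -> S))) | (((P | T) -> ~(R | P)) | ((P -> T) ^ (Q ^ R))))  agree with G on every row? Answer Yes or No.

Yes

Check the formula against G row by row:
  P=0, Q=0, R=0, S=0, T=0: formula gives 0, G = 0 ✓
  P=0, Q=0, R=0, S=0, T=1: formula gives 0, G = 0 ✓
  P=0, Q=0, R=0, S=1, T=0: formula gives 0, G = 0 ✓
  P=0, Q=0, R=0, S=1, T=1: formula gives 0, G = 0 ✓
  …and likewise for the remaining 28 rows.
Every row agrees, so the formula is equivalent.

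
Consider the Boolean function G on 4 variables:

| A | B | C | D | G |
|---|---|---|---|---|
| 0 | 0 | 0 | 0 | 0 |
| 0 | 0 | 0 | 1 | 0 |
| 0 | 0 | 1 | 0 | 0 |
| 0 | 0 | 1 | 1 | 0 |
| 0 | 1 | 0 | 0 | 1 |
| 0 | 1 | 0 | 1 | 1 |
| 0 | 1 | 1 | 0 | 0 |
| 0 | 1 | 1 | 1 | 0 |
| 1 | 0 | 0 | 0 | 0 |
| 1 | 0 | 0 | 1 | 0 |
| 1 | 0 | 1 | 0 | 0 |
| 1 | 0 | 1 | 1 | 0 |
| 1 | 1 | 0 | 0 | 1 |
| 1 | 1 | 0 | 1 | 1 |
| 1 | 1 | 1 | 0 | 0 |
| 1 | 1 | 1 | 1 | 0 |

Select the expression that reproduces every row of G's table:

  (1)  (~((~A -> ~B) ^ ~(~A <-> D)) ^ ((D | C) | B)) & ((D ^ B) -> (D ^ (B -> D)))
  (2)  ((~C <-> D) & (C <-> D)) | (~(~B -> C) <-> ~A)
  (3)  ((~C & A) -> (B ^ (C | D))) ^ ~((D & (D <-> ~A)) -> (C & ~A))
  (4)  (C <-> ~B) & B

(1) fails at (0,0,0,0): the formula yields 1, G is 0.
(2) fails at (0,0,0,0): the formula yields 1, G is 0.
(3) fails at (0,0,0,0): the formula yields 1, G is 0.
(4) is the remaining candidate, and it agrees with G on all 16 inputs.

4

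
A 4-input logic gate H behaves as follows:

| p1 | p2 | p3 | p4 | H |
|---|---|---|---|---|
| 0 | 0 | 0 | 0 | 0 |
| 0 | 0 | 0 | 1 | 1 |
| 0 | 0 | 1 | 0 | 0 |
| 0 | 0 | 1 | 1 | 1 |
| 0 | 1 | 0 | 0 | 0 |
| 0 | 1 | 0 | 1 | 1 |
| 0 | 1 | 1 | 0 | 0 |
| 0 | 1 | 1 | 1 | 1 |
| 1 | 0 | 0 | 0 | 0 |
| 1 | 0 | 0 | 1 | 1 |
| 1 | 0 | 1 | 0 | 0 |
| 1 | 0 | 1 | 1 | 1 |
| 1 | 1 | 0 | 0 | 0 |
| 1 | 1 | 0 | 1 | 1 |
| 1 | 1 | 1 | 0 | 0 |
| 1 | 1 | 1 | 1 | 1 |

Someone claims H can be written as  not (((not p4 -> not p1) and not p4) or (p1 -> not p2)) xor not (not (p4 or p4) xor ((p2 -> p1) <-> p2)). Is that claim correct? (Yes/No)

Yes

Test each input against both H and the formula:
  p1=0, p2=0, p3=0, p4=0: formula gives 0, H = 0 ✓
  p1=0, p2=0, p3=0, p4=1: formula gives 1, H = 1 ✓
  p1=0, p2=0, p3=1, p4=0: formula gives 0, H = 0 ✓
  p1=0, p2=0, p3=1, p4=1: formula gives 1, H = 1 ✓
  …and likewise for the remaining 12 rows.
All 16 rows match — the expression computes H exactly.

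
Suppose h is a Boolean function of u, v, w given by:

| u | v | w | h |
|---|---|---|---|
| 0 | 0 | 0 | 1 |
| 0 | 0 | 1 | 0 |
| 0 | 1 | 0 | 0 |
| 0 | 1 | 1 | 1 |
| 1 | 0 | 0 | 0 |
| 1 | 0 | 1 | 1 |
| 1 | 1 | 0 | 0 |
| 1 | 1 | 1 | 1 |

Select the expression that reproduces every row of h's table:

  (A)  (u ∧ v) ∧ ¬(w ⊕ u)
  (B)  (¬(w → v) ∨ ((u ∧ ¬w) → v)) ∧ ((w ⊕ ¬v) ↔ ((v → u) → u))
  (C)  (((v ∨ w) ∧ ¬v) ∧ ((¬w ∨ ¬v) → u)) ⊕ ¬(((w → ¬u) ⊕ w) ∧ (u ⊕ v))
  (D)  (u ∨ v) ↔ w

(A): at (0,0,0) it gives 0, but h = 1 — eliminated.
(B): at (0,0,0) it gives 0, but h = 1 — eliminated.
(C): at (0,0,1) it gives 1, but h = 0 — eliminated.
(D) is the remaining candidate, and it agrees with h on all 8 inputs.

D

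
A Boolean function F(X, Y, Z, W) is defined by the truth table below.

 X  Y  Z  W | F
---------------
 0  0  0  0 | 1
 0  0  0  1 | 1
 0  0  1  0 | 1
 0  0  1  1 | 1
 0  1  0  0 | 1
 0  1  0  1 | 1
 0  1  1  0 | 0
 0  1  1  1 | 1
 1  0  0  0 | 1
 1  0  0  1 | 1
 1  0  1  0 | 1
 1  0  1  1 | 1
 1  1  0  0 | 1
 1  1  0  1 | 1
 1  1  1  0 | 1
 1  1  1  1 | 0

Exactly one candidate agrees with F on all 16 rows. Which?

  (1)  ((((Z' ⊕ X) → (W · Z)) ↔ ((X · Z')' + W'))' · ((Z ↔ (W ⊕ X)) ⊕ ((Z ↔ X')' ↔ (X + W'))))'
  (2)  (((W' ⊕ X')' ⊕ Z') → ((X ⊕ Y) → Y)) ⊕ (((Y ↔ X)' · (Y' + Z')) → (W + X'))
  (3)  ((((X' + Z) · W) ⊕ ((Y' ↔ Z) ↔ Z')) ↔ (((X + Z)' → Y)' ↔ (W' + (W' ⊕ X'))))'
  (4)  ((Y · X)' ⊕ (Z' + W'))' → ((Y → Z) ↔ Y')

4

(1) fails at (0,1,1,0): the formula yields 1, F is 0.
(2) fails at (0,0,0,0): the formula yields 0, F is 1.
(3) fails at (0,0,0,1): the formula yields 0, F is 1.
That leaves (4). Evaluating it on every row reproduces the table of F exactly.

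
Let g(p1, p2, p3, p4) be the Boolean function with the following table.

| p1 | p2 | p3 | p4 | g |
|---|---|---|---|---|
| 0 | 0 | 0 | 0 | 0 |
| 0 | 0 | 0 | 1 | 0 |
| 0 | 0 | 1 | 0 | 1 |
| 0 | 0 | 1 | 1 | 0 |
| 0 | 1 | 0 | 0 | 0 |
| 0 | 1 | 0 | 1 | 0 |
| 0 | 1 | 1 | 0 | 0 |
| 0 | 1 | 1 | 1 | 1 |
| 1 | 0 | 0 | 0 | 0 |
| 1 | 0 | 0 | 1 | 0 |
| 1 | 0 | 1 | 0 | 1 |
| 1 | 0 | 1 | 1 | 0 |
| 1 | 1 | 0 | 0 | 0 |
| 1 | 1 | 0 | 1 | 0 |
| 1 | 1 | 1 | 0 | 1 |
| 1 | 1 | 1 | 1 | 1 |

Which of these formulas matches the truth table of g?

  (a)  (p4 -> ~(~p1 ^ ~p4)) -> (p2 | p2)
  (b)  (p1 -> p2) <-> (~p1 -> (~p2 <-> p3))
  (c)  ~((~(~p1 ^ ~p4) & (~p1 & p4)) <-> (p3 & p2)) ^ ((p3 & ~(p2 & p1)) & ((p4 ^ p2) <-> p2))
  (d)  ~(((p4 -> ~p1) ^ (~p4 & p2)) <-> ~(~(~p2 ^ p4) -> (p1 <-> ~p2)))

c

(a): at (0,0,0,1) it gives 1, but g = 0 — eliminated.
(b): at (0,0,1,1) it gives 1, but g = 0 — eliminated.
(d): at (0,0,0,0) it gives 1, but g = 0 — eliminated.
(c) is the remaining candidate, and it agrees with g on all 16 inputs.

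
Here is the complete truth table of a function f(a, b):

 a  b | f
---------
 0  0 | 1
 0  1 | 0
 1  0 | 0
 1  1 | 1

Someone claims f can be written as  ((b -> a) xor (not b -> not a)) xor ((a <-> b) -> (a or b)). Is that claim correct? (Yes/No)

Test each input against both f and the formula:
  a=0, b=0: formula gives 0, but f = 1 ✗
Row (0,0) is a counterexample, so the formula is not equivalent to f.

No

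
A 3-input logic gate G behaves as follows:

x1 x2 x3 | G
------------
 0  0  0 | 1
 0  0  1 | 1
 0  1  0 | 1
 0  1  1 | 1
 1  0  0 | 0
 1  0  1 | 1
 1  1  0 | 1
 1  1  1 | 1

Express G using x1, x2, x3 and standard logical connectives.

G(x1, x2, x3) = ~((x1 & ~x2) & ~x3)

G is 0 on exactly one input, (1,0,0), whose minterm is x1·¬x2·¬x3. So G is the negation of that single conjunction.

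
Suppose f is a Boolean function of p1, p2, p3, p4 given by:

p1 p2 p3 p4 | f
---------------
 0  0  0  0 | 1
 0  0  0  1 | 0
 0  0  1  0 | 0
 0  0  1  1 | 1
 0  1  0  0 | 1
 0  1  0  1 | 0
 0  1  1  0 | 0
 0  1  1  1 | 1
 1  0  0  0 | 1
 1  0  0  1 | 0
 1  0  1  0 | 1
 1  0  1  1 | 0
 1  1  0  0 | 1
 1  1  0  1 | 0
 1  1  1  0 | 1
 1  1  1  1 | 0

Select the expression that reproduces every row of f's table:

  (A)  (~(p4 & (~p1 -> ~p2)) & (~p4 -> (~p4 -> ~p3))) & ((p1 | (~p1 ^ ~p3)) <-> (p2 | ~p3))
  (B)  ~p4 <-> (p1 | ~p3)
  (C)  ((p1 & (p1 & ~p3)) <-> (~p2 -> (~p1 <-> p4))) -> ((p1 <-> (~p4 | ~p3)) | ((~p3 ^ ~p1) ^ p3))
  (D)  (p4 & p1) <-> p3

B

(A) disagrees with f on (0,0,0,0) (formula → 0, table → 1); rule it out.
(C) disagrees with f on (0,0,0,0) (formula → 0, table → 1); rule it out.
(D) disagrees with f on (0,0,0,1) (formula → 1, table → 0); rule it out.
That leaves (B). Evaluating it on every row reproduces the table of f exactly.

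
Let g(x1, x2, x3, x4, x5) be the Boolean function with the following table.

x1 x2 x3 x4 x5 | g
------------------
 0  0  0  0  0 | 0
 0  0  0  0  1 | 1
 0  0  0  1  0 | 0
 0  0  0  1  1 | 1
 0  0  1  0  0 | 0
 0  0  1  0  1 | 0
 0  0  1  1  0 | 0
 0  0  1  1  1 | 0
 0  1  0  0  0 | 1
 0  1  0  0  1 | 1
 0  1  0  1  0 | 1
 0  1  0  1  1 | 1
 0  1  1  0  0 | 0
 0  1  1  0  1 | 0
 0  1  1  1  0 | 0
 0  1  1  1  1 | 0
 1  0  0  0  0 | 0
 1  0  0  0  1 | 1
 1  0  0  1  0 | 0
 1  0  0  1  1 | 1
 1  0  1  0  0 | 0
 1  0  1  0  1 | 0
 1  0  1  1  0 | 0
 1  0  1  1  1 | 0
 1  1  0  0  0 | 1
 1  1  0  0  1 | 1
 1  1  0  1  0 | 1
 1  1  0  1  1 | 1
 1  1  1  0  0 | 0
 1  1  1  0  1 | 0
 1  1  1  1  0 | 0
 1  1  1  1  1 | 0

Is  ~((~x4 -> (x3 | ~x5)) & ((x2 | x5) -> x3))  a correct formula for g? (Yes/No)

Yes

Check the formula against g row by row:
  x1=0, x2=0, x3=0, x4=0, x5=0: formula gives 0, g = 0 ✓
  x1=0, x2=0, x3=0, x4=0, x5=1: formula gives 1, g = 1 ✓
  x1=0, x2=0, x3=0, x4=1, x5=0: formula gives 0, g = 0 ✓
  x1=0, x2=0, x3=0, x4=1, x5=1: formula gives 1, g = 1 ✓
  … (the remaining 28 rows also agree.)
All 32 rows match — the expression computes g exactly.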